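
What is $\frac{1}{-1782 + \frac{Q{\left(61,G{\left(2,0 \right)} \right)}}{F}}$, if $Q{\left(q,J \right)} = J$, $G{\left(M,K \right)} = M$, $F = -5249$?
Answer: $- \frac{5249}{9353720} \approx -0.00056117$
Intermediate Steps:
$\frac{1}{-1782 + \frac{Q{\left(61,G{\left(2,0 \right)} \right)}}{F}} = \frac{1}{-1782 + \frac{2}{-5249}} = \frac{1}{-1782 + 2 \left(- \frac{1}{5249}\right)} = \frac{1}{-1782 - \frac{2}{5249}} = \frac{1}{- \frac{9353720}{5249}} = - \frac{5249}{9353720}$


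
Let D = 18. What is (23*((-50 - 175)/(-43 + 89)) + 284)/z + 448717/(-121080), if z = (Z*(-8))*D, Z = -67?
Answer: -359038033/97348320 ≈ -3.6882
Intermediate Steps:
z = 9648 (z = -67*(-8)*18 = 536*18 = 9648)
(23*((-50 - 175)/(-43 + 89)) + 284)/z + 448717/(-121080) = (23*((-50 - 175)/(-43 + 89)) + 284)/9648 + 448717/(-121080) = (23*(-225/46) + 284)*(1/9648) + 448717*(-1/121080) = (23*(-225*1/46) + 284)*(1/9648) - 448717/121080 = (23*(-225/46) + 284)*(1/9648) - 448717/121080 = (-225/2 + 284)*(1/9648) - 448717/121080 = (343/2)*(1/9648) - 448717/121080 = 343/19296 - 448717/121080 = -359038033/97348320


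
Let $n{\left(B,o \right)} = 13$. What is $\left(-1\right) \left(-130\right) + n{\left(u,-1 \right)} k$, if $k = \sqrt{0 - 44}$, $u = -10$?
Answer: $130 + 26 i \sqrt{11} \approx 130.0 + 86.232 i$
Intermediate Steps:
$k = 2 i \sqrt{11}$ ($k = \sqrt{-44} = 2 i \sqrt{11} \approx 6.6332 i$)
$\left(-1\right) \left(-130\right) + n{\left(u,-1 \right)} k = \left(-1\right) \left(-130\right) + 13 \cdot 2 i \sqrt{11} = 130 + 26 i \sqrt{11}$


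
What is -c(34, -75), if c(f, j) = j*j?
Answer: -5625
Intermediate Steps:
c(f, j) = j²
-c(34, -75) = -1*(-75)² = -1*5625 = -5625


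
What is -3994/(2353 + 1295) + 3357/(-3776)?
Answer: -426995/215232 ≈ -1.9839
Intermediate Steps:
-3994/(2353 + 1295) + 3357/(-3776) = -3994/3648 + 3357*(-1/3776) = -3994*1/3648 - 3357/3776 = -1997/1824 - 3357/3776 = -426995/215232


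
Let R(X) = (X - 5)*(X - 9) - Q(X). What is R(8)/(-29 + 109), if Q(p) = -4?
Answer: 1/80 ≈ 0.012500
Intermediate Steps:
R(X) = 4 + (-9 + X)*(-5 + X) (R(X) = (X - 5)*(X - 9) - 1*(-4) = (-5 + X)*(-9 + X) + 4 = (-9 + X)*(-5 + X) + 4 = 4 + (-9 + X)*(-5 + X))
R(8)/(-29 + 109) = (49 + 8² - 14*8)/(-29 + 109) = (49 + 64 - 112)/80 = 1*(1/80) = 1/80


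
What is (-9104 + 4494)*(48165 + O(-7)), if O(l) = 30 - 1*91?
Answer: -221759440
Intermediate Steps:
O(l) = -61 (O(l) = 30 - 91 = -61)
(-9104 + 4494)*(48165 + O(-7)) = (-9104 + 4494)*(48165 - 61) = -4610*48104 = -221759440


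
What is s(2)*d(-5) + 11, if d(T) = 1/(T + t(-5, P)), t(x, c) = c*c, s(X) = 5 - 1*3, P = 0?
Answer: 53/5 ≈ 10.600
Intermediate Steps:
s(X) = 2 (s(X) = 5 - 3 = 2)
t(x, c) = c²
d(T) = 1/T (d(T) = 1/(T + 0²) = 1/(T + 0) = 1/T)
s(2)*d(-5) + 11 = 2/(-5) + 11 = 2*(-⅕) + 11 = -⅖ + 11 = 53/5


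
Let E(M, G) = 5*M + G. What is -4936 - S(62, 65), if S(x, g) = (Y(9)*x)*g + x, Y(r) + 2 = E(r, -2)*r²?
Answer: -14033428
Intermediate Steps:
E(M, G) = G + 5*M
Y(r) = -2 + r²*(-2 + 5*r) (Y(r) = -2 + (-2 + 5*r)*r² = -2 + r²*(-2 + 5*r))
S(x, g) = x + 3481*g*x (S(x, g) = ((-2 + 9²*(-2 + 5*9))*x)*g + x = ((-2 + 81*(-2 + 45))*x)*g + x = ((-2 + 81*43)*x)*g + x = ((-2 + 3483)*x)*g + x = (3481*x)*g + x = 3481*g*x + x = x + 3481*g*x)
-4936 - S(62, 65) = -4936 - 62*(1 + 3481*65) = -4936 - 62*(1 + 226265) = -4936 - 62*226266 = -4936 - 1*14028492 = -4936 - 14028492 = -14033428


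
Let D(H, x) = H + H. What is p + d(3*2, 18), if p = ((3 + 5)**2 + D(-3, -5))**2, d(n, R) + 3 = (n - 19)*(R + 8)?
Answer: 3023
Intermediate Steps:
D(H, x) = 2*H
d(n, R) = -3 + (-19 + n)*(8 + R) (d(n, R) = -3 + (n - 19)*(R + 8) = -3 + (-19 + n)*(8 + R))
p = 3364 (p = ((3 + 5)**2 + 2*(-3))**2 = (8**2 - 6)**2 = (64 - 6)**2 = 58**2 = 3364)
p + d(3*2, 18) = 3364 + (-155 - 19*18 + 8*(3*2) + 18*(3*2)) = 3364 + (-155 - 342 + 8*6 + 18*6) = 3364 + (-155 - 342 + 48 + 108) = 3364 - 341 = 3023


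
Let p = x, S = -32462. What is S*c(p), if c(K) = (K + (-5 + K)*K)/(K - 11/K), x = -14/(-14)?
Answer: -48693/5 ≈ -9738.6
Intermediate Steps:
x = 1 (x = -14*(-1/14) = 1)
p = 1
c(K) = (K + K*(-5 + K))/(K - 11/K)
S*c(p) = -32462*1²*(-4 + 1)/(-11 + 1²) = -32462*(-3)/(-11 + 1) = -32462*(-3)/(-10) = -32462*(-1)*(-3)/10 = -32462*3/10 = -48693/5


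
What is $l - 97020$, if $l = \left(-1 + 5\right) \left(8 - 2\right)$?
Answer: $-96996$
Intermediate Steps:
$l = 24$ ($l = 4 \cdot 6 = 24$)
$l - 97020 = 24 - 97020 = -96996$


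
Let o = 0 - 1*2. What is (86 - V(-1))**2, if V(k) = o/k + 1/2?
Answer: 27889/4 ≈ 6972.3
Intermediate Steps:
o = -2 (o = 0 - 2 = -2)
V(k) = 1/2 - 2/k (V(k) = -2/k + 1/2 = 1/2 - 2/k)
(86 - V(-1))**2 = (86 - (-4 - 1)/(2*(-1)))**2 = (86 - (-1)*(-5)/2)**2 = (86 - 1*5/2)**2 = (86 - 5/2)**2 = (167/2)**2 = 27889/4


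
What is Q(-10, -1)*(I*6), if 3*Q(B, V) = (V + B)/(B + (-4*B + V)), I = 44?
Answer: -968/29 ≈ -33.379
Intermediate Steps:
Q(B, V) = (B + V)/(3*(V - 3*B)) (Q(B, V) = ((V + B)/(B + (-4*B + V)))/3 = ((B + V)/(B + (V - 4*B)))/3 = ((B + V)/(V - 3*B))/3 = (B + V)/(3*(V - 3*B)))
Q(-10, -1)*(I*6) = ((-1*(-10) - 1*(-1))/(3*(-1*(-1) + 3*(-10))))*(44*6) = ((10 + 1)/(3*(1 - 30)))*264 = ((1/3)*11/(-29))*264 = ((1/3)*(-1/29)*11)*264 = -11/87*264 = -968/29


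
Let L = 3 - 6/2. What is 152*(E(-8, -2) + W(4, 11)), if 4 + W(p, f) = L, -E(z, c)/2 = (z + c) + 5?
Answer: 912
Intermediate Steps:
L = 0 (L = 3 - 6*1/2 = 3 - 3 = 0)
E(z, c) = -10 - 2*c - 2*z (E(z, c) = -2*((z + c) + 5) = -2*((c + z) + 5) = -2*(5 + c + z) = -10 - 2*c - 2*z)
W(p, f) = -4 (W(p, f) = -4 + 0 = -4)
152*(E(-8, -2) + W(4, 11)) = 152*((-10 - 2*(-2) - 2*(-8)) - 4) = 152*((-10 + 4 + 16) - 4) = 152*(10 - 4) = 152*6 = 912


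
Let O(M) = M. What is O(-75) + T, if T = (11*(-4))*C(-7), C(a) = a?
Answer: 233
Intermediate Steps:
T = 308 (T = (11*(-4))*(-7) = -44*(-7) = 308)
O(-75) + T = -75 + 308 = 233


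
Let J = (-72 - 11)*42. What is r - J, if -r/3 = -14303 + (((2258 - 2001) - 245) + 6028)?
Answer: 28275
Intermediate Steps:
r = 24789 (r = -3*(-14303 + (((2258 - 2001) - 245) + 6028)) = -3*(-14303 + ((257 - 245) + 6028)) = -3*(-14303 + (12 + 6028)) = -3*(-14303 + 6040) = -3*(-8263) = 24789)
J = -3486 (J = -83*42 = -3486)
r - J = 24789 - 1*(-3486) = 24789 + 3486 = 28275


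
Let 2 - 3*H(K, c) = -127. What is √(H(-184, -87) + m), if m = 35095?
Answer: √35138 ≈ 187.45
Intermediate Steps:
H(K, c) = 43 (H(K, c) = ⅔ - ⅓*(-127) = ⅔ + 127/3 = 43)
√(H(-184, -87) + m) = √(43 + 35095) = √35138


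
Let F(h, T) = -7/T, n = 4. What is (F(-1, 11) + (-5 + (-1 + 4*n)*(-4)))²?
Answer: 521284/121 ≈ 4308.1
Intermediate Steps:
(F(-1, 11) + (-5 + (-1 + 4*n)*(-4)))² = (-7/11 + (-5 + (-1 + 4*4)*(-4)))² = (-7*1/11 + (-5 + (-1 + 16)*(-4)))² = (-7/11 + (-5 + 15*(-4)))² = (-7/11 + (-5 - 60))² = (-7/11 - 65)² = (-722/11)² = 521284/121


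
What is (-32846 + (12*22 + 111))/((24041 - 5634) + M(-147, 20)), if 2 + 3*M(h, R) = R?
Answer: -32471/18413 ≈ -1.7635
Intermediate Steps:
M(h, R) = -⅔ + R/3
(-32846 + (12*22 + 111))/((24041 - 5634) + M(-147, 20)) = (-32846 + (12*22 + 111))/((24041 - 5634) + (-⅔ + (⅓)*20)) = (-32846 + (264 + 111))/(18407 + (-⅔ + 20/3)) = (-32846 + 375)/(18407 + 6) = -32471/18413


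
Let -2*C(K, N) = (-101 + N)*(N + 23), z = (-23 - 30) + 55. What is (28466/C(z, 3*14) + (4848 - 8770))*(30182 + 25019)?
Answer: -827128361538/3835 ≈ -2.1568e+8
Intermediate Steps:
z = 2 (z = -53 + 55 = 2)
C(K, N) = -(-101 + N)*(23 + N)/2 (C(K, N) = -(-101 + N)*(N + 23)/2 = -(-101 + N)*(23 + N)/2)
(28466/C(z, 3*14) + (4848 - 8770))*(30182 + 25019) = (28466/(2323/2 + 39*(3*14) - (3*14)²/2) + (4848 - 8770))*(30182 + 25019) = (28466/(2323/2 + 39*42 - ½*42²) - 3922)*55201 = (28466/(2323/2 + 1638 - ½*1764) - 3922)*55201 = (28466/(2323/2 + 1638 - 882) - 3922)*55201 = (28466/(3835/2) - 3922)*55201 = (28466*(2/3835) - 3922)*55201 = (56932/3835 - 3922)*55201 = -14983938/3835*55201 = -827128361538/3835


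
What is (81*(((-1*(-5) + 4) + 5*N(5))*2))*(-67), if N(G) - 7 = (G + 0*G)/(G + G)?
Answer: -504711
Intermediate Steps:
N(G) = 15/2 (N(G) = 7 + (G + 0*G)/(G + G) = 7 + (G + 0)/((2*G)) = 7 + G*(1/(2*G)) = 7 + ½ = 15/2)
(81*(((-1*(-5) + 4) + 5*N(5))*2))*(-67) = (81*(((-1*(-5) + 4) + 5*(15/2))*2))*(-67) = (81*(((5 + 4) + 75/2)*2))*(-67) = (81*((9 + 75/2)*2))*(-67) = (81*((93/2)*2))*(-67) = (81*93)*(-67) = 7533*(-67) = -504711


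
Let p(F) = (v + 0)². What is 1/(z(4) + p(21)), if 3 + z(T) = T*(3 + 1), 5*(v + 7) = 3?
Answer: 25/1349 ≈ 0.018532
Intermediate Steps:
v = -32/5 (v = -7 + (⅕)*3 = -7 + ⅗ = -32/5 ≈ -6.4000)
p(F) = 1024/25 (p(F) = (-32/5 + 0)² = (-32/5)² = 1024/25)
z(T) = -3 + 4*T (z(T) = -3 + T*(3 + 1) = -3 + T*4 = -3 + 4*T)
1/(z(4) + p(21)) = 1/((-3 + 4*4) + 1024/25) = 1/((-3 + 16) + 1024/25) = 1/(13 + 1024/25) = 1/(1349/25) = 25/1349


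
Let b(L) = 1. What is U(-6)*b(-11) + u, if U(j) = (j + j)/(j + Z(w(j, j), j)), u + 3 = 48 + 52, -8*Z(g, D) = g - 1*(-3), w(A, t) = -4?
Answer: 4655/47 ≈ 99.043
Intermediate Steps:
Z(g, D) = -3/8 - g/8 (Z(g, D) = -(g - 1*(-3))/8 = -(g + 3)/8 = -(3 + g)/8 = -3/8 - g/8)
u = 97 (u = -3 + (48 + 52) = -3 + 100 = 97)
U(j) = 2*j/(⅛ + j) (U(j) = (j + j)/(j + (-3/8 - ⅛*(-4))) = (2*j)/(j + (-3/8 + ½)) = (2*j)/(j + ⅛) = (2*j)/(⅛ + j) = 2*j/(⅛ + j))
U(-6)*b(-11) + u = (16*(-6)/(1 + 8*(-6)))*1 + 97 = (16*(-6)/(1 - 48))*1 + 97 = (16*(-6)/(-47))*1 + 97 = (16*(-6)*(-1/47))*1 + 97 = (96/47)*1 + 97 = 96/47 + 97 = 4655/47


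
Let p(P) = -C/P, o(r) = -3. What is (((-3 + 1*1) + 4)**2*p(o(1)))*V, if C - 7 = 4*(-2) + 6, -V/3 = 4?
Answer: -80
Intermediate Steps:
V = -12 (V = -3*4 = -12)
C = 5 (C = 7 + (4*(-2) + 6) = 7 + (-8 + 6) = 7 - 2 = 5)
p(P) = -5/P
(((-3 + 1*1) + 4)**2*p(o(1)))*V = (((-3 + 1*1) + 4)**2*(-5/(-3)))*(-12) = (((-3 + 1) + 4)**2*(-5*(-1/3)))*(-12) = ((-2 + 4)**2*(5/3))*(-12) = (2**2*(5/3))*(-12) = (4*(5/3))*(-12) = (20/3)*(-12) = -80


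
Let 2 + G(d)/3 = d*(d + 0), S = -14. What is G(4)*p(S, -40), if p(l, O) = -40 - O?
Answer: 0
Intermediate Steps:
G(d) = -6 + 3*d² (G(d) = -6 + 3*(d*(d + 0)) = -6 + 3*(d*d) = -6 + 3*d²)
G(4)*p(S, -40) = (-6 + 3*4²)*(-40 - 1*(-40)) = (-6 + 3*16)*(-40 + 40) = (-6 + 48)*0 = 42*0 = 0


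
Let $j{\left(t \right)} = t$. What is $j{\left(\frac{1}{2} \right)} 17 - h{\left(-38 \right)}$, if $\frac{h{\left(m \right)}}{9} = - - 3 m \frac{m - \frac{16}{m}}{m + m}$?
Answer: $\frac{19601}{38} \approx 515.82$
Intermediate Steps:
$h{\left(m \right)} = - \frac{216}{m} + \frac{27 m}{2}$ ($h{\left(m \right)} = 9 \left(- - 3 m \frac{m - \frac{16}{m}}{m + m}\right) = 9 \left(- - 3 m \frac{m - \frac{16}{m}}{2 m}\right) = 9 \left(- (\frac{24}{m} - \frac{3 m}{2})\right) = 9 \left(- \frac{24}{m} + \frac{3 m}{2}\right) = - \frac{216}{m} + \frac{27 m}{2}$)
$j{\left(\frac{1}{2} \right)} 17 - h{\left(-38 \right)} = \frac{1}{2} \cdot 17 - \left(- \frac{216}{-38} + \frac{27}{2} \left(-38\right)\right) = \frac{1}{2} \cdot 17 - \left(\left(-216\right) \left(- \frac{1}{38}\right) - 513\right) = \frac{17}{2} - \left(\frac{108}{19} - 513\right) = \frac{17}{2} - - \frac{9639}{19} = \frac{17}{2} + \frac{9639}{19} = \frac{19601}{38}$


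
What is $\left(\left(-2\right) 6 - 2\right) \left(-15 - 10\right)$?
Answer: $350$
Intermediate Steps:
$\left(\left(-2\right) 6 - 2\right) \left(-15 - 10\right) = \left(-12 - 2\right) \left(-25\right) = \left(-14\right) \left(-25\right) = 350$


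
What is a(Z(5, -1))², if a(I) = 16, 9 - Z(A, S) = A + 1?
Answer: 256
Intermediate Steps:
Z(A, S) = 8 - A (Z(A, S) = 9 - (A + 1) = 9 - (1 + A) = 9 + (-1 - A) = 8 - A)
a(Z(5, -1))² = 16² = 256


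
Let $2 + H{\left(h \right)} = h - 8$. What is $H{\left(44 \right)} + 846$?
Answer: $880$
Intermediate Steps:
$H{\left(h \right)} = -10 + h$ ($H{\left(h \right)} = -2 + \left(h - 8\right) = -2 + \left(-8 + h\right) = -10 + h$)
$H{\left(44 \right)} + 846 = \left(-10 + 44\right) + 846 = 34 + 846 = 880$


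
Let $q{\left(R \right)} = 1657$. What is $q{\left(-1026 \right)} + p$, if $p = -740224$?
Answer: $-738567$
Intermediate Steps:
$q{\left(-1026 \right)} + p = 1657 - 740224 = -738567$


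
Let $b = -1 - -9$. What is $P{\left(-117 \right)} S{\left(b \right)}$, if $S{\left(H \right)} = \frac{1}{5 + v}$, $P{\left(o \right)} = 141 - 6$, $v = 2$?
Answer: $\frac{135}{7} \approx 19.286$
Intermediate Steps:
$P{\left(o \right)} = 135$ ($P{\left(o \right)} = 141 - 6 = 135$)
$b = 8$ ($b = -1 + 9 = 8$)
$S{\left(H \right)} = \frac{1}{7}$ ($S{\left(H \right)} = \frac{1}{5 + 2} = \frac{1}{7}$)
$P{\left(-117 \right)} S{\left(b \right)} = 135 \cdot \frac{1}{7} = \frac{135}{7}$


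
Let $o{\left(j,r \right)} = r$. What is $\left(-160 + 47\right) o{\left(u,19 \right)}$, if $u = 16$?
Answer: $-2147$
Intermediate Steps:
$\left(-160 + 47\right) o{\left(u,19 \right)} = \left(-160 + 47\right) 19 = \left(-113\right) 19 = -2147$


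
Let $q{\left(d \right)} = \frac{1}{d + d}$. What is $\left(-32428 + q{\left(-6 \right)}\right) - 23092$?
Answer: $- \frac{666241}{12} \approx -55520.0$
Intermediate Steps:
$q{\left(d \right)} = \frac{1}{2 d}$
$\left(-32428 + q{\left(-6 \right)}\right) - 23092 = \left(-32428 + \frac{1}{2 \left(-6\right)}\right) - 23092 = \left(-32428 + \frac{1}{2} \left(- \frac{1}{6}\right)\right) - 23092 = \left(-32428 - \frac{1}{12}\right) - 23092 = - \frac{389137}{12} - 23092 = - \frac{666241}{12}$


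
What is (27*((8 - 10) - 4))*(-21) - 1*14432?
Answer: -11030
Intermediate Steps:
(27*((8 - 10) - 4))*(-21) - 1*14432 = (27*(-2 - 4))*(-21) - 14432 = (27*(-6))*(-21) - 14432 = -162*(-21) - 14432 = 3402 - 14432 = -11030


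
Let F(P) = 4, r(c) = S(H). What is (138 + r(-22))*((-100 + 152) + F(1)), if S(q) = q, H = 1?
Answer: 7784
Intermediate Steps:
r(c) = 1
(138 + r(-22))*((-100 + 152) + F(1)) = (138 + 1)*((-100 + 152) + 4) = 139*(52 + 4) = 139*56 = 7784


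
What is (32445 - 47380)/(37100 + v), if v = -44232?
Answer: 14935/7132 ≈ 2.0941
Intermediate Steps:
(32445 - 47380)/(37100 + v) = (32445 - 47380)/(37100 - 44232) = -14935/(-7132) = -14935*(-1/7132) = 14935/7132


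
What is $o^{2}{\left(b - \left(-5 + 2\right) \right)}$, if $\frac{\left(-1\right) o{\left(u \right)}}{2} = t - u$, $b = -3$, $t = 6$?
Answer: $144$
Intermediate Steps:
$o{\left(u \right)} = -12 + 2 u$ ($o{\left(u \right)} = - 2 \left(6 - u\right) = -12 + 2 u$)
$o^{2}{\left(b - \left(-5 + 2\right) \right)} = \left(-12 + 2 \left(-3 - \left(-5 + 2\right)\right)\right)^{2} = \left(-12 + 2 \left(-3 - -3\right)\right)^{2} = \left(-12 + 2 \left(-3 + 3\right)\right)^{2} = \left(-12 + 2 \cdot 0\right)^{2} = \left(-12 + 0\right)^{2} = \left(-12\right)^{2} = 144$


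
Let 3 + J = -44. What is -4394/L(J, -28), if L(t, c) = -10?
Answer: 2197/5 ≈ 439.40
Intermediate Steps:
J = -47 (J = -3 - 44 = -47)
-4394/L(J, -28) = -4394/(-10) = -4394*(-⅒) = 2197/5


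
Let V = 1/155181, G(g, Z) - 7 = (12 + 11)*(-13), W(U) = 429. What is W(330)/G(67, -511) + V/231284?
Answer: -962324284439/655008603873 ≈ -1.4692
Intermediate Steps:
G(g, Z) = -292 (G(g, Z) = 7 + (12 + 11)*(-13) = 7 + 23*(-13) = 7 - 299 = -292)
V = 1/155181 ≈ 6.4441e-6
W(330)/G(67, -511) + V/231284 = 429/(-292) + (1/155181)/231284 = 429*(-1/292) + (1/155181)*(1/231284) = -429/292 + 1/35890882404 = -962324284439/655008603873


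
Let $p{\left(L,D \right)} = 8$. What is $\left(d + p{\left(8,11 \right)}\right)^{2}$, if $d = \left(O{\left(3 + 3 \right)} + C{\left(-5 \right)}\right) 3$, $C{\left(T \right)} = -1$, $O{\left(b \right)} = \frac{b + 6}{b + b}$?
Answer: $64$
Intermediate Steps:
$O{\left(b \right)} = \frac{6 + b}{2 b}$
$d = 0$ ($d = \left(\frac{6 + \left(3 + 3\right)}{2 \left(3 + 3\right)} - 1\right) 3 = \left(\frac{6 + 6}{2 \cdot 6} - 1\right) 3 = \left(\frac{1}{2} \cdot \frac{1}{6} \cdot 12 - 1\right) 3 = \left(1 - 1\right) 3 = 0 \cdot 3 = 0$)
$\left(d + p{\left(8,11 \right)}\right)^{2} = \left(0 + 8\right)^{2} = 8^{2} = 64$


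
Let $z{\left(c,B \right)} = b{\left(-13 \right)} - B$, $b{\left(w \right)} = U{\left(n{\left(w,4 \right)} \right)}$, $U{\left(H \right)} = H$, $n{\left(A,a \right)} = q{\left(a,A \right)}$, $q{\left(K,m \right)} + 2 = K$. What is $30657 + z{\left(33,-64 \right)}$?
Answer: $30723$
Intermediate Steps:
$q{\left(K,m \right)} = -2 + K$
$n{\left(A,a \right)} = -2 + a$
$b{\left(w \right)} = 2$ ($b{\left(w \right)} = -2 + 4 = 2$)
$z{\left(c,B \right)} = 2 - B$
$30657 + z{\left(33,-64 \right)} = 30657 + \left(2 - -64\right) = 30657 + \left(2 + 64\right) = 30657 + 66 = 30723$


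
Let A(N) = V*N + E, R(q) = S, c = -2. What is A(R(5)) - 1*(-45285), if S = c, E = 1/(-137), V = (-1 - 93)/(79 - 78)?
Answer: 6229800/137 ≈ 45473.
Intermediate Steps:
V = -94 (V = -94/1 = -94*1 = -94)
E = -1/137 ≈ -0.0072993
S = -2
R(q) = -2
A(N) = -1/137 - 94*N (A(N) = -94*N - 1/137 = -1/137 - 94*N)
A(R(5)) - 1*(-45285) = (-1/137 - 94*(-2)) - 1*(-45285) = (-1/137 + 188) + 45285 = 25755/137 + 45285 = 6229800/137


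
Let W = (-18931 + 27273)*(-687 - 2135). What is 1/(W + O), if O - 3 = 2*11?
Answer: -1/23541099 ≈ -4.2479e-8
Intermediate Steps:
W = -23541124 (W = 8342*(-2822) = -23541124)
O = 25 (O = 3 + 2*11 = 3 + 22 = 25)
1/(W + O) = 1/(-23541124 + 25) = 1/(-23541099) = -1/23541099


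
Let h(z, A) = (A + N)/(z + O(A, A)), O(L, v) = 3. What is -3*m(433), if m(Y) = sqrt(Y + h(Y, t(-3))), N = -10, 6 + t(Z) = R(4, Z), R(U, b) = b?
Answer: -3*sqrt(20575821)/218 ≈ -62.423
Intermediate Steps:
t(Z) = -6 + Z
h(z, A) = (-10 + A)/(3 + z) (h(z, A) = (A - 10)/(z + 3) = (-10 + A)/(3 + z))
m(Y) = sqrt(Y - 19/(3 + Y)) (m(Y) = sqrt(Y + (-10 + (-6 - 3))/(3 + Y)) = sqrt(Y + (-10 - 9)/(3 + Y)) = sqrt(Y - 19/(3 + Y)))
-3*m(433) = -3*sqrt(-19 + 433*(3 + 433))/sqrt(3 + 433) = -3*sqrt(109)*sqrt(-19 + 433*436)/218 = -3*sqrt(109)*sqrt(-19 + 188788)/218 = -3*sqrt(20575821)/218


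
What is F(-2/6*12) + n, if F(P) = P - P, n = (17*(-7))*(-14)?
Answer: 1666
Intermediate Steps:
n = 1666 (n = -119*(-14) = 1666)
F(P) = 0
F(-2/6*12) + n = 0 + 1666 = 1666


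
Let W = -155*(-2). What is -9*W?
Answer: -2790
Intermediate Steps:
W = 310
-9*W = -9*310 = -2790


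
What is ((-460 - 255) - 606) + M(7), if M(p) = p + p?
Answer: -1307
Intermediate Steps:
M(p) = 2*p
((-460 - 255) - 606) + M(7) = ((-460 - 255) - 606) + 2*7 = (-715 - 606) + 14 = -1321 + 14 = -1307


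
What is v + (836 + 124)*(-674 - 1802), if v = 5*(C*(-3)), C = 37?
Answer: -2377515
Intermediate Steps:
v = -555 (v = 5*(37*(-3)) = 5*(-111) = -555)
v + (836 + 124)*(-674 - 1802) = -555 + (836 + 124)*(-674 - 1802) = -555 + 960*(-2476) = -555 - 2376960 = -2377515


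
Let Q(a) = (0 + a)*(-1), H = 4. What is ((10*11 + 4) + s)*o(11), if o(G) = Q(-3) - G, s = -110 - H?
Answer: 0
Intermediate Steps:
Q(a) = -a (Q(a) = a*(-1) = -a)
s = -114 (s = -110 - 1*4 = -110 - 4 = -114)
o(G) = 3 - G (o(G) = -1*(-3) - G = 3 - G)
((10*11 + 4) + s)*o(11) = ((10*11 + 4) - 114)*(3 - 1*11) = ((110 + 4) - 114)*(3 - 11) = (114 - 114)*(-8) = 0*(-8) = 0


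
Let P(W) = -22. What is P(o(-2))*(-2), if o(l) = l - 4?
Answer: 44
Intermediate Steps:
o(l) = -4 + l
P(o(-2))*(-2) = -22*(-2) = 44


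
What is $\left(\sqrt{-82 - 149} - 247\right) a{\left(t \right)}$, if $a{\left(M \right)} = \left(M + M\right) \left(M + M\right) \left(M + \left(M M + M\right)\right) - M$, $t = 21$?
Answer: $-210441777 + 851991 i \sqrt{231} \approx -2.1044 \cdot 10^{8} + 1.2949 \cdot 10^{7} i$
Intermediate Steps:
$a{\left(M \right)} = - M + 4 M^{2} \left(M^{2} + 2 M\right)$ ($a{\left(M \right)} = 2 M 2 M \left(M + \left(M^{2} + M\right)\right) - M = 4 M^{2} \left(M + \left(M + M^{2}\right)\right) - M = 4 M^{2} \left(M^{2} + 2 M\right) - M = - M + 4 M^{2} \left(M^{2} + 2 M\right)$)
$\left(\sqrt{-82 - 149} - 247\right) a{\left(t \right)} = \left(\sqrt{-82 - 149} - 247\right) \left(\left(-1\right) 21 + 4 \cdot 21^{4} + 8 \cdot 21^{3}\right) = \left(\sqrt{-231} - 247\right) \left(-21 + 4 \cdot 194481 + 8 \cdot 9261\right) = \left(i \sqrt{231} - 247\right) \left(-21 + 777924 + 74088\right) = \left(-247 + i \sqrt{231}\right) 851991 = -210441777 + 851991 i \sqrt{231}$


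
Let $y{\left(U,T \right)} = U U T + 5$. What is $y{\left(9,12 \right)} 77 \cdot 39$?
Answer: $2933931$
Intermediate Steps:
$y{\left(U,T \right)} = 5 + T U^{2}$ ($y{\left(U,T \right)} = U^{2} T + 5 = T U^{2} + 5 = 5 + T U^{2}$)
$y{\left(9,12 \right)} 77 \cdot 39 = \left(5 + 12 \cdot 9^{2}\right) 77 \cdot 39 = \left(5 + 12 \cdot 81\right) 77 \cdot 39 = \left(5 + 972\right) 77 \cdot 39 = 977 \cdot 77 \cdot 39 = 75229 \cdot 39 = 2933931$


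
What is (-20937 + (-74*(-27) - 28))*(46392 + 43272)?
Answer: -1700657088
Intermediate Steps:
(-20937 + (-74*(-27) - 28))*(46392 + 43272) = (-20937 + (1998 - 28))*89664 = (-20937 + 1970)*89664 = -18967*89664 = -1700657088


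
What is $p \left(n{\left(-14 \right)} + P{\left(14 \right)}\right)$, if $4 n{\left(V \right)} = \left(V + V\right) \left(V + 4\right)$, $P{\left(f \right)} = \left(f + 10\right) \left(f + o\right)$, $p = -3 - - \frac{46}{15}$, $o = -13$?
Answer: $\frac{94}{15} \approx 6.2667$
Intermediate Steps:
$p = \frac{1}{15}$ ($p = -3 - \left(-46\right) \frac{1}{15} = -3 - - \frac{46}{15} = -3 + \frac{46}{15} = \frac{1}{15} \approx 0.066667$)
$P{\left(f \right)} = \left(-13 + f\right) \left(10 + f\right)$ ($P{\left(f \right)} = \left(f + 10\right) \left(f - 13\right) = \left(10 + f\right) \left(-13 + f\right) = \left(-13 + f\right) \left(10 + f\right)$)
$n{\left(V \right)} = \frac{V \left(4 + V\right)}{2}$ ($n{\left(V \right)} = \frac{\left(V + V\right) \left(V + 4\right)}{4} = \frac{2 V \left(4 + V\right)}{4} = \frac{V \left(4 + V\right)}{2}$)
$p \left(n{\left(-14 \right)} + P{\left(14 \right)}\right) = \frac{\frac{1}{2} \left(-14\right) \left(4 - 14\right) - \left(172 - 196\right)}{15} = \frac{\frac{1}{2} \left(-14\right) \left(-10\right) - -24}{15} = \frac{70 + 24}{15} = \frac{1}{15} \cdot 94 = \frac{94}{15}$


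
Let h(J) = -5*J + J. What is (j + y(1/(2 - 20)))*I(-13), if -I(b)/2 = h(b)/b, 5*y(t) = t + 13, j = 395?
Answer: 143132/45 ≈ 3180.7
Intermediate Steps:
h(J) = -4*J
y(t) = 13/5 + t/5 (y(t) = (t + 13)/5 = (13 + t)/5 = 13/5 + t/5)
I(b) = 8 (I(b) = -2*(-4*b)/b = -2*(-4) = 8)
(j + y(1/(2 - 20)))*I(-13) = (395 + (13/5 + 1/(5*(2 - 20))))*8 = (395 + (13/5 + (⅕)/(-18)))*8 = (395 + (13/5 + (⅕)*(-1/18)))*8 = (395 + (13/5 - 1/90))*8 = (395 + 233/90)*8 = (35783/90)*8 = 143132/45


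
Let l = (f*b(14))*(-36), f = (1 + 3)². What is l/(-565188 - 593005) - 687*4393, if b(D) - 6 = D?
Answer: -3495416038743/1158193 ≈ -3.0180e+6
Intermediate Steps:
b(D) = 6 + D
f = 16 (f = 4² = 16)
l = -11520 (l = (16*(6 + 14))*(-36) = (16*20)*(-36) = 320*(-36) = -11520)
l/(-565188 - 593005) - 687*4393 = -11520/(-565188 - 593005) - 687*4393 = -11520/(-1158193) - 3017991 = -11520*(-1/1158193) - 3017991 = 11520/1158193 - 3017991 = -3495416038743/1158193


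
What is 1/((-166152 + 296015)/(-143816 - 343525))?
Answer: -487341/129863 ≈ -3.7527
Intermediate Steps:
1/((-166152 + 296015)/(-143816 - 343525)) = 1/(129863/(-487341)) = 1/(129863*(-1/487341)) = 1/(-129863/487341) = -487341/129863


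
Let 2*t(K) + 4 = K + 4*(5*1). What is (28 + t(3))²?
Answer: 5625/4 ≈ 1406.3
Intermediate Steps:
t(K) = 8 + K/2 (t(K) = -2 + (K + 4*(5*1))/2 = -2 + (K + 4*5)/2 = -2 + (K + 20)/2 = -2 + (20 + K)/2 = -2 + (10 + K/2) = 8 + K/2)
(28 + t(3))² = (28 + (8 + (½)*3))² = (28 + (8 + 3/2))² = (28 + 19/2)² = (75/2)² = 5625/4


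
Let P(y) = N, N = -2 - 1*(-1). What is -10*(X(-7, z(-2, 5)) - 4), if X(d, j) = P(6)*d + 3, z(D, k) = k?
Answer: -60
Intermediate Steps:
N = -1 (N = -2 + 1 = -1)
P(y) = -1
X(d, j) = 3 - d (X(d, j) = -d + 3 = 3 - d)
-10*(X(-7, z(-2, 5)) - 4) = -10*((3 - 1*(-7)) - 4) = -10*((3 + 7) - 4) = -10*(10 - 4) = -10*6 = -60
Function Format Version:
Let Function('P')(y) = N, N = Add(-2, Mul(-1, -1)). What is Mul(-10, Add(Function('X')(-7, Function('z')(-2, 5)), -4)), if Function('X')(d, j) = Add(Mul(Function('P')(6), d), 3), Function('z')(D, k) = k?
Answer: -60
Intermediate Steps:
N = -1 (N = Add(-2, 1) = -1)
Function('P')(y) = -1
Function('X')(d, j) = Add(3, Mul(-1, d)) (Function('X')(d, j) = Add(Mul(-1, d), 3) = Add(3, Mul(-1, d)))
Mul(-10, Add(Function('X')(-7, Function('z')(-2, 5)), -4)) = Mul(-10, Add(Add(3, Mul(-1, -7)), -4)) = Mul(-10, Add(Add(3, 7), -4)) = Mul(-10, Add(10, -4)) = Mul(-10, 6) = -60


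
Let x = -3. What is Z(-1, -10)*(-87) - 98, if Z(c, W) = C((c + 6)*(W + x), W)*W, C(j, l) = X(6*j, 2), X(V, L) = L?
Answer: 1642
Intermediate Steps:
C(j, l) = 2
Z(c, W) = 2*W
Z(-1, -10)*(-87) - 98 = (2*(-10))*(-87) - 98 = -20*(-87) - 98 = 1740 - 98 = 1642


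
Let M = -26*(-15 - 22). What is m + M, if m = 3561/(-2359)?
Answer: 2265797/2359 ≈ 960.49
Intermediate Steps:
M = 962 (M = -26*(-37) = 962)
m = -3561/2359 (m = 3561*(-1/2359) = -3561/2359 ≈ -1.5095)
m + M = -3561/2359 + 962 = 2265797/2359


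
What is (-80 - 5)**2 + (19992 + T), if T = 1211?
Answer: 28428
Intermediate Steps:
(-80 - 5)**2 + (19992 + T) = (-80 - 5)**2 + (19992 + 1211) = (-85)**2 + 21203 = 7225 + 21203 = 28428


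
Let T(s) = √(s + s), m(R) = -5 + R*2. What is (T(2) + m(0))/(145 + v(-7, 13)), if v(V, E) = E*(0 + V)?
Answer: -1/18 ≈ -0.055556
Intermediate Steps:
v(V, E) = E*V
m(R) = -5 + 2*R
T(s) = √2*√s (T(s) = √(2*s) = √2*√s)
(T(2) + m(0))/(145 + v(-7, 13)) = (√2*√2 + (-5 + 2*0))/(145 + 13*(-7)) = (2 + (-5 + 0))/(145 - 91) = (2 - 5)/54 = -3*1/54 = -1/18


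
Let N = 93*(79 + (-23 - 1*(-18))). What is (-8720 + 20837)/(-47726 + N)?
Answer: -12117/40844 ≈ -0.29667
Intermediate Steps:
N = 6882 (N = 93*(79 + (-23 + 18)) = 93*(79 - 5) = 93*74 = 6882)
(-8720 + 20837)/(-47726 + N) = (-8720 + 20837)/(-47726 + 6882) = 12117/(-40844) = 12117*(-1/40844) = -12117/40844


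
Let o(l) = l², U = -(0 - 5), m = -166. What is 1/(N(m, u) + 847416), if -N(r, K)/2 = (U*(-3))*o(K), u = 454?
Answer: 1/7030896 ≈ 1.4223e-7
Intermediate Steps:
U = 5 (U = -1*(-5) = 5)
N(r, K) = 30*K² (N(r, K) = -2*5*(-3)*K² = -(-30)*K² = 30*K²)
1/(N(m, u) + 847416) = 1/(30*454² + 847416) = 1/(30*206116 + 847416) = 1/(6183480 + 847416) = 1/7030896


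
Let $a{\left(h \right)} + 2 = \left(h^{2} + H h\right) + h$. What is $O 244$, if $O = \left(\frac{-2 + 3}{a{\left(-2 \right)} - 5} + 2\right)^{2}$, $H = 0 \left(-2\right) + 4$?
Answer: $\frac{152500}{169} \approx 902.37$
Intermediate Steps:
$H = 4$ ($H = 0 + 4 = 4$)
$a{\left(h \right)} = -2 + h^{2} + 5 h$ ($a{\left(h \right)} = -2 + \left(\left(h^{2} + 4 h\right) + h\right) = -2 + \left(h^{2} + 5 h\right) = -2 + h^{2} + 5 h$)
$O = \frac{625}{169}$ ($O = \left(\frac{-2 + 3}{\left(-2 + \left(-2\right)^{2} + 5 \left(-2\right)\right) - 5} + 2\right)^{2} = \left(1 \frac{1}{\left(-2 + 4 - 10\right) - 5} + 2\right)^{2} = \left(1 \frac{1}{-8 - 5} + 2\right)^{2} = \left(1 \frac{1}{-13} + 2\right)^{2} = \left(1 \left(- \frac{1}{13}\right) + 2\right)^{2} = \left(- \frac{1}{13} + 2\right)^{2} = \left(\frac{25}{13}\right)^{2} = \frac{625}{169} \approx 3.6982$)
$O 244 = \frac{625}{169} \cdot 244 = \frac{152500}{169}$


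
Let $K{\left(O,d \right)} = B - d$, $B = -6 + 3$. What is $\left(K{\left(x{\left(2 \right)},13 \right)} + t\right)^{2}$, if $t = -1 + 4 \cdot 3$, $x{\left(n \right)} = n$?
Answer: $25$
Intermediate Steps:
$B = -3$
$t = 11$ ($t = -1 + 12 = 11$)
$K{\left(O,d \right)} = -3 - d$
$\left(K{\left(x{\left(2 \right)},13 \right)} + t\right)^{2} = \left(\left(-3 - 13\right) + 11\right)^{2} = \left(-16 + 11\right)^{2} = \left(-5\right)^{2} = 25$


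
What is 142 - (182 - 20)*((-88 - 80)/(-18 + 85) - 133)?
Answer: 1480312/67 ≈ 22094.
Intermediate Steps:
142 - (182 - 20)*((-88 - 80)/(-18 + 85) - 133) = 142 - 162*(-168/67 - 133) = 142 - 162*(-9079)/67 = 142 - 1*(-1470798/67) = 142 + 1470798/67 = 1480312/67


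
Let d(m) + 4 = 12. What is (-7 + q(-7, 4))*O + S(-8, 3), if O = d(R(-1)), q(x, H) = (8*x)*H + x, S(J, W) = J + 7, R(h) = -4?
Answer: -1905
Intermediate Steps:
S(J, W) = 7 + J
q(x, H) = x + 8*H*x (q(x, H) = 8*H*x + x = x + 8*H*x)
d(m) = 8 (d(m) = -4 + 12 = 8)
O = 8
(-7 + q(-7, 4))*O + S(-8, 3) = (-7 - 7*(1 + 8*4))*8 + (7 - 8) = (-7 - 7*(1 + 32))*8 - 1 = (-7 - 7*33)*8 - 1 = (-7 - 231)*8 - 1 = -238*8 - 1 = -1904 - 1 = -1905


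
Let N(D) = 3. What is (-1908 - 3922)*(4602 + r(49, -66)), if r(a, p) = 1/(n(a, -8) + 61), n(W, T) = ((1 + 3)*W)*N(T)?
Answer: -1582950470/59 ≈ -2.6830e+7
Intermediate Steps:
n(W, T) = 12*W (n(W, T) = ((1 + 3)*W)*3 = (4*W)*3 = 12*W)
r(a, p) = 1/(61 + 12*a) (r(a, p) = 1/(12*a + 61) = 1/(61 + 12*a))
(-1908 - 3922)*(4602 + r(49, -66)) = (-1908 - 3922)*(4602 + 1/(61 + 12*49)) = -5830*(4602 + 1/(61 + 588)) = -5830*(4602 + 1/649) = -5830*2986699/649 = -1582950470/59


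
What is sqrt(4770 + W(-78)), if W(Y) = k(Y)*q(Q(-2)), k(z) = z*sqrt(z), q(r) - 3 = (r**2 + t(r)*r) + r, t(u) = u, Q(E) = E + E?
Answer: sqrt(4770 - 2418*I*sqrt(78)) ≈ 115.44 - 92.497*I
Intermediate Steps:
Q(E) = 2*E
q(r) = 3 + r + 2*r**2 (q(r) = 3 + ((r**2 + r*r) + r) = 3 + ((r**2 + r**2) + r) = 3 + (2*r**2 + r) = 3 + (r + 2*r**2) = 3 + r + 2*r**2)
k(z) = z**(3/2)
W(Y) = 31*Y**(3/2) (W(Y) = Y**(3/2)*(3 + 2*(-2) + 2*(2*(-2))**2) = Y**(3/2)*(3 - 4 + 2*(-4)**2) = Y**(3/2)*(3 - 4 + 2*16) = Y**(3/2)*(3 - 4 + 32) = Y**(3/2)*31 = 31*Y**(3/2))
sqrt(4770 + W(-78)) = sqrt(4770 + 31*(-78)**(3/2)) = sqrt(4770 + 31*(-78*I*sqrt(78))) = sqrt(4770 - 2418*I*sqrt(78))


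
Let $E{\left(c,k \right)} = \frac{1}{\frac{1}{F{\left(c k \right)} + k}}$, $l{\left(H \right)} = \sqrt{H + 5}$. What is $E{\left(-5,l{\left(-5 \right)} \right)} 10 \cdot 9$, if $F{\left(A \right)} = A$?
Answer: $0$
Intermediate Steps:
$l{\left(H \right)} = \sqrt{5 + H}$
$E{\left(c,k \right)} = k + c k$ ($E{\left(c,k \right)} = \frac{1}{\frac{1}{c k + k}} = \frac{1}{\frac{1}{k + c k}} = k + c k$)
$E{\left(-5,l{\left(-5 \right)} \right)} 10 \cdot 9 = \sqrt{5 - 5} \left(1 - 5\right) 10 \cdot 9 = \sqrt{0} \left(-4\right) 10 \cdot 9 = 0 \left(-4\right) 10 \cdot 9 = 0 \cdot 10 \cdot 9 = 0 \cdot 9 = 0$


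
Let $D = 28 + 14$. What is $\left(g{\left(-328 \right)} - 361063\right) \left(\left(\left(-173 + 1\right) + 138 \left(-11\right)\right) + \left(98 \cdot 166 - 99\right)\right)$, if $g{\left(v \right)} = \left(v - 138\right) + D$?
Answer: $-5233970273$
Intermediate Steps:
$D = 42$
$g{\left(v \right)} = -96 + v$ ($g{\left(v \right)} = \left(v - 138\right) + 42 = \left(-138 + v\right) + 42 = -96 + v$)
$\left(g{\left(-328 \right)} - 361063\right) \left(\left(\left(-173 + 1\right) + 138 \left(-11\right)\right) + \left(98 \cdot 166 - 99\right)\right) = \left(\left(-96 - 328\right) - 361063\right) \left(\left(\left(-173 + 1\right) + 138 \left(-11\right)\right) + \left(98 \cdot 166 - 99\right)\right) = \left(-424 - 361063\right) \left(\left(-172 - 1518\right) + \left(16268 - 99\right)\right) = - 361487 \left(-1690 + 16169\right) = \left(-361487\right) 14479 = -5233970273$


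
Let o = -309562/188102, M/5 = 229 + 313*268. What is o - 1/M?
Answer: -65095565316/39554558815 ≈ -1.6457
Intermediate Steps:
M = 420565 (M = 5*(229 + 313*268) = 5*(229 + 83884) = 5*84113 = 420565)
o = -154781/94051 (o = -309562*1/188102 = -154781/94051 ≈ -1.6457)
o - 1/M = -154781/94051 - 1/420565 = -65095565316/39554558815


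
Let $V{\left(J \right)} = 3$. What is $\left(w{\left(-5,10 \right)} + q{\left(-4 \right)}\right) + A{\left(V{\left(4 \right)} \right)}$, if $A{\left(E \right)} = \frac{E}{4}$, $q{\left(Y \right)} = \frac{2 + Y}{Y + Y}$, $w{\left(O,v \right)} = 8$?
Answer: $9$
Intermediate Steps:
$q{\left(Y \right)} = \frac{2 + Y}{2 Y}$
$A{\left(E \right)} = \frac{E}{4}$ ($A{\left(E \right)} = E \frac{1}{4} = \frac{E}{4}$)
$\left(w{\left(-5,10 \right)} + q{\left(-4 \right)}\right) + A{\left(V{\left(4 \right)} \right)} = \left(8 + \frac{2 - 4}{2 \left(-4\right)}\right) + \frac{1}{4} \cdot 3 = \left(8 + \frac{1}{2} \left(- \frac{1}{4}\right) \left(-2\right)\right) + \frac{3}{4} = \left(8 + \frac{1}{4}\right) + \frac{3}{4} = \frac{33}{4} + \frac{3}{4} = 9$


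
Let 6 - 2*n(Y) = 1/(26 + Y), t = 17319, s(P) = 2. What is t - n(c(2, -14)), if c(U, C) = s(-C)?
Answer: 969697/56 ≈ 17316.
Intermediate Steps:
c(U, C) = 2
n(Y) = 3 - 1/(2*(26 + Y))
t - n(c(2, -14)) = 17319 - (155 + 6*2)/(2*(26 + 2)) = 17319 - (155 + 12)/(2*28) = 17319 - 167/(2*28) = 17319 - 1*167/56 = 17319 - 167/56 = 969697/56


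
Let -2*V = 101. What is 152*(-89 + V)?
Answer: -21204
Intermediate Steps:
V = -101/2 (V = -1/2*101 = -101/2 ≈ -50.500)
152*(-89 + V) = 152*(-89 - 101/2) = 152*(-279/2) = -21204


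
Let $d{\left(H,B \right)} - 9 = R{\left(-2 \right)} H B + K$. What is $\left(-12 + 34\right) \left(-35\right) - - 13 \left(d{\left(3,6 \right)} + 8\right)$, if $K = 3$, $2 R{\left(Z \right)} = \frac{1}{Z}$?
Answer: $- \frac{1137}{2} \approx -568.5$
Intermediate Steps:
$R{\left(Z \right)} = \frac{1}{2 Z}$
$d{\left(H,B \right)} = 12 - \frac{B H}{4}$ ($d{\left(H,B \right)} = 9 + \left(\frac{1}{2 \left(-2\right)} H B + 3\right) = 9 + \left(\frac{1}{2} \left(- \frac{1}{2}\right) H B + 3\right) = 9 + \left(- \frac{H}{4} B + 3\right) = 9 - \left(-3 + \frac{B H}{4}\right) = 12 - \frac{B H}{4}$)
$\left(-12 + 34\right) \left(-35\right) - - 13 \left(d{\left(3,6 \right)} + 8\right) = \left(-12 + 34\right) \left(-35\right) - - 13 \left(\left(12 - \frac{3}{2} \cdot 3\right) + 8\right) = 22 \left(-35\right) - - 13 \left(\left(12 - \frac{9}{2}\right) + 8\right) = -770 - - 13 \left(\frac{15}{2} + 8\right) = -770 - \left(-13\right) \frac{31}{2} = -770 - - \frac{403}{2} = -770 + \frac{403}{2} = - \frac{1137}{2}$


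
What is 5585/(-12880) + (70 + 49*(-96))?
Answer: -11938301/2576 ≈ -4634.4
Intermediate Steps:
5585/(-12880) + (70 + 49*(-96)) = 5585*(-1/12880) + (70 - 4704) = -1117/2576 - 4634 = -11938301/2576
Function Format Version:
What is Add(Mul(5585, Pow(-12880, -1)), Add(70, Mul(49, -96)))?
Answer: Rational(-11938301, 2576) ≈ -4634.4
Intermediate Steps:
Add(Mul(5585, Pow(-12880, -1)), Add(70, Mul(49, -96))) = Add(Mul(5585, Rational(-1, 12880)), Add(70, -4704)) = Add(Rational(-1117, 2576), -4634) = Rational(-11938301, 2576)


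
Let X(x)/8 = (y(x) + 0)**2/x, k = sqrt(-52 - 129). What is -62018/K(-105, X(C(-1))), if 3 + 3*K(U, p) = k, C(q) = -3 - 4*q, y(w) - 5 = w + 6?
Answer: 279081/95 + 93027*I*sqrt(181)/95 ≈ 2937.7 + 13174.0*I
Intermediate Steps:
y(w) = 11 + w (y(w) = 5 + (w + 6) = 5 + (6 + w) = 11 + w)
k = I*sqrt(181) (k = sqrt(-181) = I*sqrt(181) ≈ 13.454*I)
X(x) = 8*(11 + x)**2/x (X(x) = 8*(((11 + x) + 0)**2/x) = 8*((11 + x)**2/x) = 8*(11 + x)**2/x)
K(U, p) = -1 + I*sqrt(181)/3 (K(U, p) = -1 + (I*sqrt(181))/3 = -1 + I*sqrt(181)/3)
-62018/K(-105, X(C(-1))) = -62018/(-1 + I*sqrt(181)/3)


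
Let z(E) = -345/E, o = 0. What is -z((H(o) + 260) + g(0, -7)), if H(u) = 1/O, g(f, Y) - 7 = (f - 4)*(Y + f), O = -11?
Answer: 3795/3244 ≈ 1.1699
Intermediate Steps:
g(f, Y) = 7 + (-4 + f)*(Y + f) (g(f, Y) = 7 + (f - 4)*(Y + f) = 7 + (-4 + f)*(Y + f))
H(u) = -1/11 (H(u) = 1/(-11) = -1/11)
-z((H(o) + 260) + g(0, -7)) = -(-345)/((-1/11 + 260) + (7 + 0² - 4*(-7) - 4*0 - 7*0)) = -(-345)/(2859/11 + (7 + 0 + 28 + 0 + 0)) = -(-345)/(2859/11 + 35) = -(-345)/3244/11 = -(-345)*11/3244 = -1*(-3795/3244) = 3795/3244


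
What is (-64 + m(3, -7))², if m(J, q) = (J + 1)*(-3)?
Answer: 5776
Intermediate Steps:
m(J, q) = -3 - 3*J (m(J, q) = (1 + J)*(-3) = -3 - 3*J)
(-64 + m(3, -7))² = (-64 + (-3 - 3*3))² = (-64 + (-3 - 9))² = (-64 - 12)² = (-76)² = 5776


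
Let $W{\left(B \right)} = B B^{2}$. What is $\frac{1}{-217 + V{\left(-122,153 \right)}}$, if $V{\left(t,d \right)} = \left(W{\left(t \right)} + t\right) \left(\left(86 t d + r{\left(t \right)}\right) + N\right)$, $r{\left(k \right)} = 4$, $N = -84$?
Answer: $\frac{1}{2915278335103} \approx 3.4302 \cdot 10^{-13}$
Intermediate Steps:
$W{\left(B \right)} = B^{3}$
$V{\left(t,d \right)} = \left(-80 + 86 d t\right) \left(t + t^{3}\right)$ ($V{\left(t,d \right)} = \left(t^{3} + t\right) \left(\left(86 t d + 4\right) - 84\right) = \left(t + t^{3}\right) \left(\left(86 d t + 4\right) - 84\right) = \left(t + t^{3}\right) \left(\left(4 + 86 d t\right) - 84\right) = \left(t + t^{3}\right) \left(-80 + 86 d t\right) = \left(-80 + 86 d t\right) \left(t + t^{3}\right)$)
$\frac{1}{-217 + V{\left(-122,153 \right)}} = \frac{1}{-217 + 2 \left(-122\right) \left(-40 - 40 \left(-122\right)^{2} + 43 \cdot 153 \left(-122\right) + 43 \cdot 153 \left(-122\right)^{3}\right)} = \frac{1}{-217 + 2 \left(-122\right) \left(-40 - 595360 - 802638 + 43 \cdot 153 \left(-1815848\right)\right)} = \frac{1}{-217 + 2 \left(-122\right) \left(-40 - 595360 - 802638 - 11946463992\right)} = \frac{1}{-217 + 2 \left(-122\right) \left(-11947862030\right)} = \frac{1}{-217 + 2915278335320} = \frac{1}{2915278335103}$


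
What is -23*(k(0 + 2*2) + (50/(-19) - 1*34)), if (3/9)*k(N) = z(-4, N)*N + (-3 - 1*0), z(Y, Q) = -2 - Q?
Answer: 51405/19 ≈ 2705.5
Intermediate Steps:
k(N) = -9 + 3*N*(-2 - N) (k(N) = 3*((-2 - N)*N + (-3 - 1*0)) = 3*(N*(-2 - N) + (-3 + 0)) = 3*(N*(-2 - N) - 3) = 3*(-3 + N*(-2 - N)) = -9 + 3*N*(-2 - N))
-23*(k(0 + 2*2) + (50/(-19) - 1*34)) = -23*((-9 - 3*(0 + 2*2)*(2 + (0 + 2*2))) + (50/(-19) - 1*34)) = -23*((-9 - 3*(0 + 4)*(2 + (0 + 4))) + (50*(-1/19) - 34)) = -23*((-9 - 3*4*(2 + 4)) + (-50/19 - 34)) = -23*((-9 - 3*4*6) - 696/19) = -23*((-9 - 72) - 696/19) = -23*(-81 - 696/19) = -23*(-2235/19) = 51405/19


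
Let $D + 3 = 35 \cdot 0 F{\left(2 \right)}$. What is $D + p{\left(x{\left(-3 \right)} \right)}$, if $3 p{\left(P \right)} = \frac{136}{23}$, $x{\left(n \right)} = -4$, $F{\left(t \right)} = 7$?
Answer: $- \frac{71}{69} \approx -1.029$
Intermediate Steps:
$p{\left(P \right)} = \frac{136}{69}$ ($p{\left(P \right)} = \frac{136 \cdot \frac{1}{23}}{3} = \frac{1}{3} \cdot \frac{136}{23} = \frac{136}{69}$)
$D = -3$ ($D = -3 + 35 \cdot 0 \cdot 7 = -3 + 0 \cdot 7 = -3 + 0 = -3$)
$D + p{\left(x{\left(-3 \right)} \right)} = -3 + \frac{136}{69} = - \frac{71}{69}$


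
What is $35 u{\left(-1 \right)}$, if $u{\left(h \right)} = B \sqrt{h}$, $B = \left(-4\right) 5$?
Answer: $- 700 i \approx - 700.0 i$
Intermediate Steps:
$B = -20$
$u{\left(h \right)} = - 20 \sqrt{h}$
$35 u{\left(-1 \right)} = 35 \left(- 20 \sqrt{-1}\right) = 35 \left(- 20 i\right) = - 700 i$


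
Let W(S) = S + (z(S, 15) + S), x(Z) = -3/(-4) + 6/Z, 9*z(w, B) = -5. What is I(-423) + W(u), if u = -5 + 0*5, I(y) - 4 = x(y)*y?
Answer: -11441/36 ≈ -317.81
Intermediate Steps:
z(w, B) = -5/9 (z(w, B) = (⅑)*(-5) = -5/9)
x(Z) = ¾ + 6/Z (x(Z) = -3*(-¼) + 6/Z = ¾ + 6/Z)
I(y) = 4 + y*(¾ + 6/y) (I(y) = 4 + (¾ + 6/y)*y = 4 + y*(¾ + 6/y))
u = -5 (u = -5 + 0 = -5)
W(S) = -5/9 + 2*S (W(S) = S + (-5/9 + S) = -5/9 + 2*S)
I(-423) + W(u) = (10 + (¾)*(-423)) + (-5/9 + 2*(-5)) = (10 - 1269/4) + (-5/9 - 10) = -1229/4 - 95/9 = -11441/36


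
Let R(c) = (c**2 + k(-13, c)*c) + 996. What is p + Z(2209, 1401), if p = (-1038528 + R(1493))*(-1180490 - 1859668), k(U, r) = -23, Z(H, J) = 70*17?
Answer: -3518003952934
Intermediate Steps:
Z(H, J) = 1190
R(c) = 996 + c**2 - 23*c (R(c) = (c**2 - 23*c) + 996 = 996 + c**2 - 23*c)
p = -3518003954124 (p = (-1038528 + (996 + 1493**2 - 23*1493))*(-1180490 - 1859668) = (-1038528 + (996 + 2229049 - 34339))*(-3040158) = (-1038528 + 2195706)*(-3040158) = 1157178*(-3040158) = -3518003954124)
p + Z(2209, 1401) = -3518003954124 + 1190 = -3518003952934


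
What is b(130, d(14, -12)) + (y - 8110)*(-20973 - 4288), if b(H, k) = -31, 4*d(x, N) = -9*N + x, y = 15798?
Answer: -194206599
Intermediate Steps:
d(x, N) = -9*N/4 + x/4 (d(x, N) = (-9*N + x)/4 = (x - 9*N)/4 = -9*N/4 + x/4)
b(130, d(14, -12)) + (y - 8110)*(-20973 - 4288) = -31 + (15798 - 8110)*(-20973 - 4288) = -31 + 7688*(-25261) = -31 - 194206568 = -194206599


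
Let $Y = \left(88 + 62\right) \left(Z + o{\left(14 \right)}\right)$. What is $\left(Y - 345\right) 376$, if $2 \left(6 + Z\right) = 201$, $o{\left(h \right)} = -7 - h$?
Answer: $4015680$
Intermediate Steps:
$Z = \frac{189}{2}$ ($Z = -6 + \frac{1}{2} \cdot 201 = -6 + \frac{201}{2} = \frac{189}{2} \approx 94.5$)
$Y = 11025$ ($Y = \left(88 + 62\right) \left(\frac{189}{2} - 21\right) = 150 \left(\frac{189}{2} - 21\right) = 150 \cdot \frac{147}{2} = 11025$)
$\left(Y - 345\right) 376 = \left(11025 - 345\right) 376 = 10680 \cdot 376 = 4015680$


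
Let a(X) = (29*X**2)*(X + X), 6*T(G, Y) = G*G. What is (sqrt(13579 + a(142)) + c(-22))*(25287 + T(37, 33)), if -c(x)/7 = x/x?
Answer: -1071637/6 + 153091*sqrt(166084283)/6 ≈ 3.2864e+8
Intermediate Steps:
T(G, Y) = G**2/6 (T(G, Y) = (G*G)/6 = G**2/6)
a(X) = 58*X**3 (a(X) = (29*X**2)*(2*X) = 58*X**3)
c(x) = -7 (c(x) = -7*x/x = -7*1 = -7)
(sqrt(13579 + a(142)) + c(-22))*(25287 + T(37, 33)) = (sqrt(13579 + 58*142**3) - 7)*(25287 + (1/6)*37**2) = (sqrt(13579 + 58*2863288) - 7)*(25287 + (1/6)*1369) = (sqrt(13579 + 166070704) - 7)*(25287 + 1369/6) = (sqrt(166084283) - 7)*(153091/6) = (-7 + sqrt(166084283))*(153091/6) = -1071637/6 + 153091*sqrt(166084283)/6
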